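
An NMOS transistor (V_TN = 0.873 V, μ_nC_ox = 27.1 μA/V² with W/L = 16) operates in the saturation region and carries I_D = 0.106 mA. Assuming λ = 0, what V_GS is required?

k_n = μ_nC_ox · (W/L) = 0.4336 mA/V².
In saturation I_D = ½ k_n (V_GS − V_TN)², so V_GS − V_TN = √(2 I_D / k_n) = √(2 × 0.106 / 0.4336) = 0.699 V.
V_GS = 0.873 + 0.699 = 1.57 V.

V_GS = 1.57 V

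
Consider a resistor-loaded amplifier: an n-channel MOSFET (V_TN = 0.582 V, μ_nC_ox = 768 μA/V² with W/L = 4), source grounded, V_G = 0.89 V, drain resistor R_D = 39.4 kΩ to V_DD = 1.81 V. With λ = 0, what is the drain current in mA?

I_D = 0.0446 mA

V_GS = V_G = 0.89 V, so V_ov = 0.89 − 0.582 = 0.308 V.
k_n = μ_nC_ox · (W/L) = 3.072 mA/V².
Assume saturation: I_D = ½ k_n V_ov² = 0.5 × 3.072 × 0.308² = 0.146 mA, giving V_DS = V_DD − I_D R_D = 1.81 − 0.146 × 39.4 = -3.93 V.
But -3.93 V < V_ov = 0.308 V, so the device is actually in triode.
In triode I_D = k_n[V_ov V_DS − ½ V_DS²] and I_D = (V_DD − V_DS)/R_D. Equating: 60.5 V_DS² − 38.28 V_DS + 1.81 = 0, giving V_DS = 0.0515 V (the root below V_ov).
I_D = (1.81 − 0.0515) / 39.4 = 0.0446 mA.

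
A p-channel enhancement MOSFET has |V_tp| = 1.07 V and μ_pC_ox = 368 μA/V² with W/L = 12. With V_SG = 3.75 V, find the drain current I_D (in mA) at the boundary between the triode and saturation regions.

I_D = 15.9 mA

At the boundary V_SD = V_ov = V_SG − |V_tp| = 3.75 − 1.07 = 2.68 V.
k_p = μ_pC_ox · (W/L) = 4.416 mA/V².
I_D = ½ k_p V_ov² = 0.5 × 4.416 × 2.68² = 15.9 mA.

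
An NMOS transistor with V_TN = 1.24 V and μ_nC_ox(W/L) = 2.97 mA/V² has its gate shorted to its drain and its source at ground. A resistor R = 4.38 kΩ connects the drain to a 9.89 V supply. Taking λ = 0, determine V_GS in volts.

With gate tied to drain, V_GS = V_DS ≥ V_GS − V_TN, so the device is in saturation.
KCL at the drain: ½ k_n (V_GS − V_TN)² = (V_DD − V_GS)/R.
Let x = V_GS − 1.24. Then 6.5 x² + x − 8.65 = 0, giving x = 1.08 V (positive root), so V_GS = 2.32 V.
I_D = (V_DD − V_GS)/R = (9.89 − 2.32) / 4.38 = 1.73 mA.

V_GS = 2.32 V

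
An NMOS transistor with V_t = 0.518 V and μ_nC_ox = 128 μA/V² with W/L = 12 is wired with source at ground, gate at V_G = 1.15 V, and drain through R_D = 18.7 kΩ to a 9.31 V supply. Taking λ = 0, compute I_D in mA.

V_GS = V_G = 1.15 V, so V_ov = 1.15 − 0.518 = 0.632 V.
k_n = μ_nC_ox · (W/L) = 1.536 mA/V².
Assume saturation: I_D = ½ k_n V_ov² = 0.5 × 1.536 × 0.632² = 0.307 mA, giving V_DS = V_DD − I_D R_D = 9.31 − 0.307 × 18.7 = 3.57 V.
V_DS = 3.57 V ≥ V_ov = 0.632 V, confirming saturation.

I_D = 0.307 mA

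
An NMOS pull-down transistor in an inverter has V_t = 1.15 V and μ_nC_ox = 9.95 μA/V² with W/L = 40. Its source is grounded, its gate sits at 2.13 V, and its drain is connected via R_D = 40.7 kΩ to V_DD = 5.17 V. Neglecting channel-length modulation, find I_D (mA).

I_D = 0.118 mA

V_GS = V_G = 2.13 V, so V_ov = 2.13 − 1.15 = 0.98 V.
k_n = μ_nC_ox · (W/L) = 0.398 mA/V².
Assume saturation: I_D = ½ k_n V_ov² = 0.5 × 0.398 × 0.98² = 0.191 mA, giving V_DS = V_DD − I_D R_D = 5.17 − 0.191 × 40.7 = -2.61 V.
But -2.61 V < V_ov = 0.98 V, so the device is actually in triode.
In triode I_D = k_n[V_ov V_DS − ½ V_DS²] and I_D = (V_DD − V_DS)/R_D. Equating: 8.1 V_DS² − 16.87 V_DS + 5.17 = 0, giving V_DS = 0.373 V (the root below V_ov).
I_D = (5.17 − 0.373) / 40.7 = 0.118 mA.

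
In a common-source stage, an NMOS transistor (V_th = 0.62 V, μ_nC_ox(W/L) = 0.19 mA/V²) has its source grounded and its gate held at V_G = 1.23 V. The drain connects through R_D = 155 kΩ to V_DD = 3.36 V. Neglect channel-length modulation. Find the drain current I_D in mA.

V_GS = V_G = 1.23 V, so V_ov = 1.23 − 0.62 = 0.61 V.
Assume saturation: I_D = ½ k_n V_ov² = 0.5 × 0.19 × 0.61² = 0.0353 mA, giving V_DS = V_DD − I_D R_D = 3.36 − 0.0353 × 155 = -2.12 V.
But -2.12 V < V_ov = 0.61 V, so the device is actually in triode.
In triode I_D = k_n[V_ov V_DS − ½ V_DS²] and I_D = (V_DD − V_DS)/R_D. Equating: 14.7 V_DS² − 18.96 V_DS + 3.36 = 0, giving V_DS = 0.212 V (the root below V_ov).
I_D = (3.36 − 0.212) / 155 = 0.0203 mA.

I_D = 0.0203 mA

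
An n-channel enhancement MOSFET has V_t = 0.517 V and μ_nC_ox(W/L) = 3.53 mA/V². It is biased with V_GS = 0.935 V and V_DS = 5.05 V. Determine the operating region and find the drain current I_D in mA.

Saturation; I_D = 0.308 mA

V_ov = V_GS − V_t = 0.935 − 0.517 = 0.418 V.
Since V_DS = 5.05 V ≥ V_ov = 0.418 V, the device is in saturation.
I_D = ½ k_n V_ov² = 0.5 × 3.53 × 0.418² = 0.308 mA.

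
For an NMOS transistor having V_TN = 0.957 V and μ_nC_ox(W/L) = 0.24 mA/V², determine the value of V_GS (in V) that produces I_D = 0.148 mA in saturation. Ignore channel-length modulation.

V_GS = 2.07 V

In saturation I_D = ½ k_n (V_GS − V_TN)², so V_GS − V_TN = √(2 I_D / k_n) = √(2 × 0.148 / 0.24) = 1.11 V.
V_GS = 0.957 + 1.11 = 2.07 V.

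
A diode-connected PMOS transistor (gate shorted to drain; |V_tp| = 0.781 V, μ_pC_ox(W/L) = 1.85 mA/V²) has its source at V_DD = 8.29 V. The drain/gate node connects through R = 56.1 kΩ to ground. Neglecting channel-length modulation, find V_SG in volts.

V_SG = 1.15 V

With gate tied to drain, V_SG = V_SD ≥ V_SG − |V_tp|, so the device is in saturation.
KCL at the drain: ½ k_p (V_SG − |V_tp|)² = (V_DD − V_SG)/R.
Let x = V_SG − 0.781. Then 51.9 x² + x − 7.509 = 0, giving x = 0.371 V (positive root), so V_SG = 1.15 V.
I_D = (V_DD − V_SG)/R = (8.29 − 1.15) / 56.1 = 0.127 mA.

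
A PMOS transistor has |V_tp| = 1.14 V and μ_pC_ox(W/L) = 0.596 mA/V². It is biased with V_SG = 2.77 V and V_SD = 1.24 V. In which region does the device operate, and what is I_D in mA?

Triode; I_D = 0.746 mA

V_ov = V_SG − |V_tp| = 2.77 − 1.14 = 1.63 V.
Since V_SD = 1.24 V < V_ov = 1.63 V, the device is in the triode region.
I_D = k_p [V_ov · V_SD − ½ V_SD²] = 0.596 × [1.63 × 1.24 − 0.5 × 1.24²] = 0.746 mA.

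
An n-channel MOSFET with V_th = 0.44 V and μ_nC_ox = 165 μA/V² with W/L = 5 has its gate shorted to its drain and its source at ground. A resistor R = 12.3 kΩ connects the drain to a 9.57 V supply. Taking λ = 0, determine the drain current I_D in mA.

With gate tied to drain, V_GS = V_DS ≥ V_GS − V_th, so the device is in saturation.
k_n = μ_nC_ox · (W/L) = 0.825 mA/V².
KCL at the drain: ½ k_n (V_GS − V_th)² = (V_DD − V_GS)/R.
Let x = V_GS − 0.44. Then 5.07 x² + x − 9.13 = 0, giving x = 1.25 V (positive root), so V_GS = 1.69 V.
I_D = (V_DD − V_GS)/R = (9.57 − 1.69) / 12.3 = 0.641 mA.

I_D = 0.641 mA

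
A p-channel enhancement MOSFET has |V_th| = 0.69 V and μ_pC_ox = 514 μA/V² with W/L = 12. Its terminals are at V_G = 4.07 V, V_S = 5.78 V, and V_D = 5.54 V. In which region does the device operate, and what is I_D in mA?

Triode; I_D = 1.33 mA

V_SG = V_S − V_G = 5.78 − 4.07 = 1.71 V; V_SD = V_S − V_D = 5.78 − 5.54 = 0.24 V.
k_p = μ_pC_ox · (W/L) = 6.168 mA/V².
V_ov = V_SG − |V_th| = 1.71 − 0.69 = 1.02 V.
Since V_SD = 0.24 V < V_ov = 1.02 V, the device is in the triode region.
I_D = k_p [V_ov · V_SD − ½ V_SD²] = 6.168 × [1.02 × 0.24 − 0.5 × 0.24²] = 1.33 mA.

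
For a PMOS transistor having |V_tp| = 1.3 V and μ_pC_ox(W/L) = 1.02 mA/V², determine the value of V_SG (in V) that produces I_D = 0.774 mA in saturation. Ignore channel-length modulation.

In saturation I_D = ½ k_p (V_SG − |V_tp|)², so V_SG − |V_tp| = √(2 I_D / k_p) = √(2 × 0.774 / 1.02) = 1.23 V.
V_SG = 1.3 + 1.23 = 2.53 V.

V_SG = 2.53 V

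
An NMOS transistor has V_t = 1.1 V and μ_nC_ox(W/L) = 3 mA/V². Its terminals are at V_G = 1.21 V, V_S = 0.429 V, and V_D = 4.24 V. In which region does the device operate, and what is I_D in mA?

V_GS = V_G − V_S = 1.21 − 0.429 = 0.781 V; V_DS = V_D − V_S = 4.24 − 0.429 = 3.81 V.
V_GS = 0.781 V < V_t = 1.1 V, so the transistor is in cutoff.

Cutoff; I_D = 0 mA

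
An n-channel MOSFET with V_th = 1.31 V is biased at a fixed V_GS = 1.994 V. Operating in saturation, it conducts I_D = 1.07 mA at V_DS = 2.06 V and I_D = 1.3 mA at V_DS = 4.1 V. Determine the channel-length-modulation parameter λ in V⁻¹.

λ = 0.135 V⁻¹

With V_GS fixed, I_D ∝ (1 + λ V_DS) in saturation, so I_D2/I_D1 = (1 + λ V_DS2)/(1 + λ V_DS1).
1.3/1.07 = 1.215 = (1 + 4.1 λ)/(1 + 2.06 λ).
Solving: λ (I_D1 V_DS2 − I_D2 V_DS1) = I_D2 − I_D1, so λ = (1.3 − 1.07) / (1.07 × 4.1 − 1.3 × 2.06) = 0.23 / 1.71 = 0.135 V⁻¹.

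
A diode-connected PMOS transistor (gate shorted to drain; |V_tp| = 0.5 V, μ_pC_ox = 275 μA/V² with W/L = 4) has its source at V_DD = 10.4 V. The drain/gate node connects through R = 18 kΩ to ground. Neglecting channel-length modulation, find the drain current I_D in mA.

I_D = 0.497 mA

With gate tied to drain, V_SG = V_SD ≥ V_SG − |V_tp|, so the device is in saturation.
k_p = μ_pC_ox · (W/L) = 1.1 mA/V².
KCL at the drain: ½ k_p (V_SG − |V_tp|)² = (V_DD − V_SG)/R.
Let x = V_SG − 0.5. Then 9.9 x² + x − 9.9 = 0, giving x = 0.951 V (positive root), so V_SG = 1.45 V.
I_D = (V_DD − V_SG)/R = (10.4 − 1.45) / 18 = 0.497 mA.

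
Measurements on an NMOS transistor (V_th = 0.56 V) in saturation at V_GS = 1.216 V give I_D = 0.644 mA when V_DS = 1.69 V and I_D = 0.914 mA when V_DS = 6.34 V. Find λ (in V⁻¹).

λ = 0.106 V⁻¹

With V_GS fixed, I_D ∝ (1 + λ V_DS) in saturation, so I_D2/I_D1 = (1 + λ V_DS2)/(1 + λ V_DS1).
0.914/0.644 = 1.419 = (1 + 6.34 λ)/(1 + 1.69 λ).
Solving: λ (I_D1 V_DS2 − I_D2 V_DS1) = I_D2 − I_D1, so λ = (0.914 − 0.644) / (0.644 × 6.34 − 0.914 × 1.69) = 0.27 / 2.54 = 0.106 V⁻¹.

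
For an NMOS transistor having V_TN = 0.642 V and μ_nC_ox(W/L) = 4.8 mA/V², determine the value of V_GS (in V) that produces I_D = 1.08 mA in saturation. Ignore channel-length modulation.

In saturation I_D = ½ k_n (V_GS − V_TN)², so V_GS − V_TN = √(2 I_D / k_n) = √(2 × 1.08 / 4.8) = 0.671 V.
V_GS = 0.642 + 0.671 = 1.31 V.

V_GS = 1.31 V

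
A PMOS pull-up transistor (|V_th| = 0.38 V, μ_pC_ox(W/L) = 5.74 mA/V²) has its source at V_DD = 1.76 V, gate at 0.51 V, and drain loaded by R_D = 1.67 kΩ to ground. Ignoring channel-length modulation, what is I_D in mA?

V_SG = V_DD − V_G = 1.76 − 0.51 = 1.25 V, so V_ov = 1.25 − 0.38 = 0.87 V.
Assume saturation: I_D = ½ k_p V_ov² = 0.5 × 5.74 × 0.87² = 2.17 mA, giving V_SD = V_DD − I_D R_D = 1.76 − 2.17 × 1.67 = -1.87 V.
But -1.87 V < V_ov = 0.87 V, so the device is actually in triode.
In triode I_D = k_p[V_ov V_SD − ½ V_SD²] and I_D = (V_DD − V_SD)/R_D. Equating: 4.79 V_SD² − 9.34 V_SD + 1.76 = 0, giving V_SD = 0.211 V (the root below V_ov).
I_D = (1.76 − 0.211) / 1.67 = 0.927 mA.

I_D = 0.927 mA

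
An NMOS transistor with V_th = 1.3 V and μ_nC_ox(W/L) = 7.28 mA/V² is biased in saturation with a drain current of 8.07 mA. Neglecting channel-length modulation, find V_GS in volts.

In saturation I_D = ½ k_n (V_GS − V_th)², so V_GS − V_th = √(2 I_D / k_n) = √(2 × 8.07 / 7.28) = 1.49 V.
V_GS = 1.3 + 1.49 = 2.79 V.

V_GS = 2.79 V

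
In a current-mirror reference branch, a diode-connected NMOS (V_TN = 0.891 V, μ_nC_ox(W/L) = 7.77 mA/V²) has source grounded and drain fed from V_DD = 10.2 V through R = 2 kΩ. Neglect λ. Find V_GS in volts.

V_GS = 1.92 V

With gate tied to drain, V_GS = V_DS ≥ V_GS − V_TN, so the device is in saturation.
KCL at the drain: ½ k_n (V_GS − V_TN)² = (V_DD − V_GS)/R.
Let x = V_GS − 0.891. Then 7.77 x² + x − 9.309 = 0, giving x = 1.03 V (positive root), so V_GS = 1.92 V.
I_D = (V_DD − V_GS)/R = (10.2 − 1.92) / 2 = 4.14 mA.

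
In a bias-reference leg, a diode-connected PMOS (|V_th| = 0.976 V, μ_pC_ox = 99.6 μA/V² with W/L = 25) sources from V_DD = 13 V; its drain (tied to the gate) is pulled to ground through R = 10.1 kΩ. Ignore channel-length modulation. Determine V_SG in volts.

With gate tied to drain, V_SG = V_SD ≥ V_SG − |V_th|, so the device is in saturation.
k_p = μ_pC_ox · (W/L) = 2.49 mA/V².
KCL at the drain: ½ k_p (V_SG − |V_th|)² = (V_DD − V_SG)/R.
Let x = V_SG − 0.976. Then 12.6 x² + x − 12.02 = 0, giving x = 0.939 V (positive root), so V_SG = 1.91 V.
I_D = (V_DD − V_SG)/R = (13 − 1.91) / 10.1 = 1.1 mA.

V_SG = 1.91 V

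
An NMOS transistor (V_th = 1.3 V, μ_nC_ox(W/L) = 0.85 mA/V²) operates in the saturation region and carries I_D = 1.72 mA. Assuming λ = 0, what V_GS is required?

V_GS = 3.31 V

In saturation I_D = ½ k_n (V_GS − V_th)², so V_GS − V_th = √(2 I_D / k_n) = √(2 × 1.72 / 0.85) = 2.01 V.
V_GS = 1.3 + 2.01 = 3.31 V.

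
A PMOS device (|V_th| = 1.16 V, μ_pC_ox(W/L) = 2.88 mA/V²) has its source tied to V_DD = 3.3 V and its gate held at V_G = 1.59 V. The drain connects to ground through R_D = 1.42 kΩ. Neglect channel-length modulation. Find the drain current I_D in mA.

V_SG = V_DD − V_G = 3.3 − 1.59 = 1.71 V, so V_ov = 1.71 − 1.16 = 0.55 V.
Assume saturation: I_D = ½ k_p V_ov² = 0.5 × 2.88 × 0.55² = 0.436 mA, giving V_SD = V_DD − I_D R_D = 3.3 − 0.436 × 1.42 = 2.68 V.
V_SD = 2.68 V ≥ V_ov = 0.55 V, confirming saturation.

I_D = 0.436 mA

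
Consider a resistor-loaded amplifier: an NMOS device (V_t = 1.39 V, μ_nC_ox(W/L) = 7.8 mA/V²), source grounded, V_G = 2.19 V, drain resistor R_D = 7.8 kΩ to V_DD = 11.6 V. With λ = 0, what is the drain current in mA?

I_D = 1.45 mA

V_GS = V_G = 2.19 V, so V_ov = 2.19 − 1.39 = 0.8 V.
Assume saturation: I_D = ½ k_n V_ov² = 0.5 × 7.8 × 0.8² = 2.5 mA, giving V_DS = V_DD − I_D R_D = 11.6 − 2.5 × 7.8 = -7.87 V.
But -7.87 V < V_ov = 0.8 V, so the device is actually in triode.
In triode I_D = k_n[V_ov V_DS − ½ V_DS²] and I_D = (V_DD − V_DS)/R_D. Equating: 30.4 V_DS² − 49.67 V_DS + 11.6 = 0, giving V_DS = 0.282 V (the root below V_ov).
I_D = (11.6 − 0.282) / 7.8 = 1.45 mA.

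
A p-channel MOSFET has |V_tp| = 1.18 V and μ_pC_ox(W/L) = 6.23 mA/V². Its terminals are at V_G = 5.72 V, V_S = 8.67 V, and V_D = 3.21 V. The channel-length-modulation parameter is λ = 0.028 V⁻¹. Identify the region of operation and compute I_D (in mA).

V_SG = V_S − V_G = 8.67 − 5.72 = 2.95 V; V_SD = V_S − V_D = 8.67 − 3.21 = 5.46 V.
V_ov = V_SG − |V_tp| = 2.95 − 1.18 = 1.77 V.
Since V_SD = 5.46 V ≥ V_ov = 1.77 V, the device is in saturation.
I_D = ½ k_p V_ov² (1 + λ V_SD) = 0.5 × 6.23 × 1.77² × (1 + 0.028 × 5.46) = 11.3 mA.

Saturation; I_D = 11.3 mA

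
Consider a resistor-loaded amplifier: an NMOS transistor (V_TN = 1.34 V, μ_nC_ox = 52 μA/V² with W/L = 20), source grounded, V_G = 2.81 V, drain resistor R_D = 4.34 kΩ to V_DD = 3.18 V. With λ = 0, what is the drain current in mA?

I_D = 0.621 mA

V_GS = V_G = 2.81 V, so V_ov = 2.81 − 1.34 = 1.47 V.
k_n = μ_nC_ox · (W/L) = 1.04 mA/V².
Assume saturation: I_D = ½ k_n V_ov² = 0.5 × 1.04 × 1.47² = 1.12 mA, giving V_DS = V_DD − I_D R_D = 3.18 − 1.12 × 4.34 = -1.7 V.
But -1.7 V < V_ov = 1.47 V, so the device is actually in triode.
In triode I_D = k_n[V_ov V_DS − ½ V_DS²] and I_D = (V_DD − V_DS)/R_D. Equating: 2.26 V_DS² − 7.635 V_DS + 3.18 = 0, giving V_DS = 0.486 V (the root below V_ov).
I_D = (3.18 − 0.486) / 4.34 = 0.621 mA.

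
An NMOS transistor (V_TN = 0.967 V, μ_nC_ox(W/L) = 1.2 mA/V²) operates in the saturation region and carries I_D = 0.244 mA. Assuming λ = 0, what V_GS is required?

In saturation I_D = ½ k_n (V_GS − V_TN)², so V_GS − V_TN = √(2 I_D / k_n) = √(2 × 0.244 / 1.2) = 0.638 V.
V_GS = 0.967 + 0.638 = 1.6 V.

V_GS = 1.60 V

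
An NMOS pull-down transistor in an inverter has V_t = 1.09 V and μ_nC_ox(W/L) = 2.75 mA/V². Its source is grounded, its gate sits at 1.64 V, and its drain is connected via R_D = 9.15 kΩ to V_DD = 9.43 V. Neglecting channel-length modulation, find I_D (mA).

V_GS = V_G = 1.64 V, so V_ov = 1.64 − 1.09 = 0.55 V.
Assume saturation: I_D = ½ k_n V_ov² = 0.5 × 2.75 × 0.55² = 0.416 mA, giving V_DS = V_DD − I_D R_D = 9.43 − 0.416 × 9.15 = 5.62 V.
V_DS = 5.62 V ≥ V_ov = 0.55 V, confirming saturation.

I_D = 0.416 mA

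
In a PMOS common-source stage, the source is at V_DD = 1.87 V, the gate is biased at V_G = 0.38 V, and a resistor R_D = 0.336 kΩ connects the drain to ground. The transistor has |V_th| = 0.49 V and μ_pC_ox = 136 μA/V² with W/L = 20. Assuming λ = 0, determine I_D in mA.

I_D = 1.36 mA

V_SG = V_DD − V_G = 1.87 − 0.38 = 1.49 V, so V_ov = 1.49 − 0.49 = 1 V.
k_p = μ_pC_ox · (W/L) = 2.72 mA/V².
Assume saturation: I_D = ½ k_p V_ov² = 0.5 × 2.72 × 1² = 1.36 mA, giving V_SD = V_DD − I_D R_D = 1.87 − 1.36 × 0.336 = 1.41 V.
V_SD = 1.41 V ≥ V_ov = 1 V, confirming saturation.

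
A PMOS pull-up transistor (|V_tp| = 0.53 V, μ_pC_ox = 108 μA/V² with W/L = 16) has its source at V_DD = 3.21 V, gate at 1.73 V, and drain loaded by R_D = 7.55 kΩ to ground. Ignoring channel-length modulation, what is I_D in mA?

I_D = 0.388 mA

V_SG = V_DD − V_G = 3.21 − 1.73 = 1.48 V, so V_ov = 1.48 − 0.53 = 0.95 V.
k_p = μ_pC_ox · (W/L) = 1.728 mA/V².
Assume saturation: I_D = ½ k_p V_ov² = 0.5 × 1.728 × 0.95² = 0.78 mA, giving V_SD = V_DD − I_D R_D = 3.21 − 0.78 × 7.55 = -2.68 V.
But -2.68 V < V_ov = 0.95 V, so the device is actually in triode.
In triode I_D = k_p[V_ov V_SD − ½ V_SD²] and I_D = (V_DD − V_SD)/R_D. Equating: 6.52 V_SD² − 13.39 V_SD + 3.21 = 0, giving V_SD = 0.277 V (the root below V_ov).
I_D = (3.21 − 0.277) / 7.55 = 0.388 mA.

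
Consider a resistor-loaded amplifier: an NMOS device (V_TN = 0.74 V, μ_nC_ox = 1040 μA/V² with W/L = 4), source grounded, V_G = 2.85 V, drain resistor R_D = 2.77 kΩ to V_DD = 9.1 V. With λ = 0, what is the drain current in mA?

I_D = 3.14 mA

V_GS = V_G = 2.85 V, so V_ov = 2.85 − 0.74 = 2.11 V.
k_n = μ_nC_ox · (W/L) = 4.16 mA/V².
Assume saturation: I_D = ½ k_n V_ov² = 0.5 × 4.16 × 2.11² = 9.26 mA, giving V_DS = V_DD − I_D R_D = 9.1 − 9.26 × 2.77 = -16.6 V.
But -16.6 V < V_ov = 2.11 V, so the device is actually in triode.
In triode I_D = k_n[V_ov V_DS − ½ V_DS²] and I_D = (V_DD − V_DS)/R_D. Equating: 5.76 V_DS² − 25.31 V_DS + 9.1 = 0, giving V_DS = 0.395 V (the root below V_ov).
I_D = (9.1 − 0.395) / 2.77 = 3.14 mA.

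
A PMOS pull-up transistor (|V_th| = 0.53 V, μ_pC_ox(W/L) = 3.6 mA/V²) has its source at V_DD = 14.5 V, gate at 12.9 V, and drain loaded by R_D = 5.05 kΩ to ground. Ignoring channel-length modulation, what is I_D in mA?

V_SG = V_DD − V_G = 14.5 − 12.9 = 1.6 V, so V_ov = 1.6 − 0.53 = 1.07 V.
Assume saturation: I_D = ½ k_p V_ov² = 0.5 × 3.6 × 1.07² = 2.06 mA, giving V_SD = V_DD − I_D R_D = 14.5 − 2.06 × 5.05 = 4.09 V.
V_SD = 4.09 V ≥ V_ov = 1.07 V, confirming saturation.

I_D = 2.06 mA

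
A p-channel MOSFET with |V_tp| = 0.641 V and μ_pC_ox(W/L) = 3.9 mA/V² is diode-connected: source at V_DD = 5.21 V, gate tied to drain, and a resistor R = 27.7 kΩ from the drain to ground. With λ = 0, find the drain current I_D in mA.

With gate tied to drain, V_SG = V_SD ≥ V_SG − |V_tp|, so the device is in saturation.
KCL at the drain: ½ k_p (V_SG − |V_tp|)² = (V_DD − V_SG)/R.
Let x = V_SG − 0.641. Then 54 x² + x − 4.569 = 0, giving x = 0.282 V (positive root), so V_SG = 0.923 V.
I_D = (V_DD − V_SG)/R = (5.21 − 0.923) / 27.7 = 0.155 mA.

I_D = 0.155 mA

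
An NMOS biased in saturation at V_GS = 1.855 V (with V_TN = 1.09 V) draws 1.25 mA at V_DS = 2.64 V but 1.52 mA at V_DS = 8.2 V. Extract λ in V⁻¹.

λ = 0.0433 V⁻¹

With V_GS fixed, I_D ∝ (1 + λ V_DS) in saturation, so I_D2/I_D1 = (1 + λ V_DS2)/(1 + λ V_DS1).
1.52/1.25 = 1.216 = (1 + 8.2 λ)/(1 + 2.64 λ).
Solving: λ (I_D1 V_DS2 − I_D2 V_DS1) = I_D2 − I_D1, so λ = (1.52 − 1.25) / (1.25 × 8.2 − 1.52 × 2.64) = 0.27 / 6.24 = 0.0433 V⁻¹.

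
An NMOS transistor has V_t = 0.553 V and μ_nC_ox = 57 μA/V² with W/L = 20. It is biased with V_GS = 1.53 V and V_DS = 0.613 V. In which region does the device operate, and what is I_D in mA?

k_n = μ_nC_ox · (W/L) = 1.14 mA/V².
V_ov = V_GS − V_t = 1.53 − 0.553 = 0.977 V.
Since V_DS = 0.613 V < V_ov = 0.977 V, the device is in the triode region.
I_D = k_n [V_ov · V_DS − ½ V_DS²] = 1.14 × [0.977 × 0.613 − 0.5 × 0.613²] = 0.469 mA.

Triode; I_D = 0.469 mA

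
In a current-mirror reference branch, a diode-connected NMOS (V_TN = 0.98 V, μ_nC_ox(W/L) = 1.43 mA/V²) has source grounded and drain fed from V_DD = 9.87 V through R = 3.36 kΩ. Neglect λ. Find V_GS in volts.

With gate tied to drain, V_GS = V_DS ≥ V_GS − V_TN, so the device is in saturation.
KCL at the drain: ½ k_n (V_GS − V_TN)² = (V_DD − V_GS)/R.
Let x = V_GS − 0.98. Then 2.4 x² + x − 8.89 = 0, giving x = 1.73 V (positive root), so V_GS = 2.71 V.
I_D = (V_DD − V_GS)/R = (9.87 − 2.71) / 3.36 = 2.13 mA.

V_GS = 2.71 V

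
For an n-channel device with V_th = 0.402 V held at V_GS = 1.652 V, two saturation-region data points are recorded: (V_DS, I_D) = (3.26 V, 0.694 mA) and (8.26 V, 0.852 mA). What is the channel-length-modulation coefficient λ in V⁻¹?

With V_GS fixed, I_D ∝ (1 + λ V_DS) in saturation, so I_D2/I_D1 = (1 + λ V_DS2)/(1 + λ V_DS1).
0.852/0.694 = 1.228 = (1 + 8.26 λ)/(1 + 3.26 λ).
Solving: λ (I_D1 V_DS2 − I_D2 V_DS1) = I_D2 − I_D1, so λ = (0.852 − 0.694) / (0.694 × 8.26 − 0.852 × 3.26) = 0.158 / 2.95 = 0.0535 V⁻¹.

λ = 0.0535 V⁻¹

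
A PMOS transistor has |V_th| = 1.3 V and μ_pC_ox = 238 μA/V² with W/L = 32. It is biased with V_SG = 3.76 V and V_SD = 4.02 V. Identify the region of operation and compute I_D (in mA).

k_p = μ_pC_ox · (W/L) = 7.616 mA/V².
V_ov = V_SG − |V_th| = 3.76 − 1.3 = 2.46 V.
Since V_SD = 4.02 V ≥ V_ov = 2.46 V, the device is in saturation.
I_D = ½ k_p V_ov² = 0.5 × 7.616 × 2.46² = 23 mA.

Saturation; I_D = 23.0 mA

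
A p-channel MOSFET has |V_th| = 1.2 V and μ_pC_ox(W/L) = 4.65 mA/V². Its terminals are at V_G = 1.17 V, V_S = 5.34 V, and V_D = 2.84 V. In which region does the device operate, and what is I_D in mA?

Triode; I_D = 20.0 mA

V_SG = V_S − V_G = 5.34 − 1.17 = 4.17 V; V_SD = V_S − V_D = 5.34 − 2.84 = 2.5 V.
V_ov = V_SG − |V_th| = 4.17 − 1.2 = 2.97 V.
Since V_SD = 2.5 V < V_ov = 2.97 V, the device is in the triode region.
I_D = k_p [V_ov · V_SD − ½ V_SD²] = 4.65 × [2.97 × 2.5 − 0.5 × 2.5²] = 20 mA.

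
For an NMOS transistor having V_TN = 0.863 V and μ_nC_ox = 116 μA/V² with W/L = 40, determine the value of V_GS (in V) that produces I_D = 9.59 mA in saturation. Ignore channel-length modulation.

V_GS = 2.90 V

k_n = μ_nC_ox · (W/L) = 4.64 mA/V².
In saturation I_D = ½ k_n (V_GS − V_TN)², so V_GS − V_TN = √(2 I_D / k_n) = √(2 × 9.59 / 4.64) = 2.03 V.
V_GS = 0.863 + 2.03 = 2.9 V.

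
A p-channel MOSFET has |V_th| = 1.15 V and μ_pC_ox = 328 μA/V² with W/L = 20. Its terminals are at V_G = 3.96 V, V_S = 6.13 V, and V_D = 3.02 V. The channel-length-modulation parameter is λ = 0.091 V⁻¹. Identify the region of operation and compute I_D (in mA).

Saturation; I_D = 4.38 mA

V_SG = V_S − V_G = 6.13 − 3.96 = 2.17 V; V_SD = V_S − V_D = 6.13 − 3.02 = 3.11 V.
k_p = μ_pC_ox · (W/L) = 6.56 mA/V².
V_ov = V_SG − |V_th| = 2.17 − 1.15 = 1.02 V.
Since V_SD = 3.11 V ≥ V_ov = 1.02 V, the device is in saturation.
I_D = ½ k_p V_ov² (1 + λ V_SD) = 0.5 × 6.56 × 1.02² × (1 + 0.091 × 3.11) = 4.38 mA.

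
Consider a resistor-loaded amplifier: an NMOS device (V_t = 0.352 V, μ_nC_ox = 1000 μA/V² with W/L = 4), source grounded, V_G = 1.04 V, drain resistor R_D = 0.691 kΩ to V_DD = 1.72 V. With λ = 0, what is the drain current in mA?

V_GS = V_G = 1.04 V, so V_ov = 1.04 − 0.352 = 0.688 V.
k_n = μ_nC_ox · (W/L) = 4 mA/V².
Assume saturation: I_D = ½ k_n V_ov² = 0.5 × 4 × 0.688² = 0.947 mA, giving V_DS = V_DD − I_D R_D = 1.72 − 0.947 × 0.691 = 1.07 V.
V_DS = 1.07 V ≥ V_ov = 0.688 V, confirming saturation.

I_D = 0.947 mA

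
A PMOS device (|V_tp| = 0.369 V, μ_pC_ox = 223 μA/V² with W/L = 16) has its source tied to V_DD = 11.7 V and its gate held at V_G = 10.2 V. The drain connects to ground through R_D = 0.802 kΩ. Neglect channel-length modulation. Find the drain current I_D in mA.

I_D = 2.28 mA

V_SG = V_DD − V_G = 11.7 − 10.2 = 1.5 V, so V_ov = 1.5 − 0.369 = 1.13 V.
k_p = μ_pC_ox · (W/L) = 3.568 mA/V².
Assume saturation: I_D = ½ k_p V_ov² = 0.5 × 3.568 × 1.13² = 2.28 mA, giving V_SD = V_DD − I_D R_D = 11.7 − 2.28 × 0.802 = 9.87 V.
V_SD = 9.87 V ≥ V_ov = 1.13 V, confirming saturation.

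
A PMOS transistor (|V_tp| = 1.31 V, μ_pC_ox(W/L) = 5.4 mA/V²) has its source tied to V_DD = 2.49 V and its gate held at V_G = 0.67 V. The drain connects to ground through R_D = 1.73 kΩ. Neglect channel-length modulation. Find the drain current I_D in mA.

I_D = 0.702 mA

V_SG = V_DD − V_G = 2.49 − 0.67 = 1.82 V, so V_ov = 1.82 − 1.31 = 0.51 V.
Assume saturation: I_D = ½ k_p V_ov² = 0.5 × 5.4 × 0.51² = 0.702 mA, giving V_SD = V_DD − I_D R_D = 2.49 − 0.702 × 1.73 = 1.28 V.
V_SD = 1.28 V ≥ V_ov = 0.51 V, confirming saturation.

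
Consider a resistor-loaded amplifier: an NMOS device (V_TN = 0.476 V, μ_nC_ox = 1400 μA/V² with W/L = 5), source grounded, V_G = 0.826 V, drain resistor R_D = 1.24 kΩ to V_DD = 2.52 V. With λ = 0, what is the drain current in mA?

I_D = 0.429 mA

V_GS = V_G = 0.826 V, so V_ov = 0.826 − 0.476 = 0.35 V.
k_n = μ_nC_ox · (W/L) = 7 mA/V².
Assume saturation: I_D = ½ k_n V_ov² = 0.5 × 7 × 0.35² = 0.429 mA, giving V_DS = V_DD − I_D R_D = 2.52 − 0.429 × 1.24 = 1.99 V.
V_DS = 1.99 V ≥ V_ov = 0.35 V, confirming saturation.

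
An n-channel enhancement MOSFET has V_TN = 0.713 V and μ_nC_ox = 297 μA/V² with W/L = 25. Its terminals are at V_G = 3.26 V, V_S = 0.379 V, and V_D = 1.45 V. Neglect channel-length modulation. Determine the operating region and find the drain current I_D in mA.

V_GS = V_G − V_S = 3.26 − 0.379 = 2.88 V; V_DS = V_D − V_S = 1.45 − 0.379 = 1.07 V.
k_n = μ_nC_ox · (W/L) = 7.425 mA/V².
V_ov = V_GS − V_TN = 2.88 − 0.713 = 2.17 V.
Since V_DS = 1.07 V < V_ov = 2.17 V, the device is in the triode region.
I_D = k_n [V_ov · V_DS − ½ V_DS²] = 7.425 × [2.17 × 1.07 − 0.5 × 1.07²] = 13 mA.

Triode; I_D = 13.0 mA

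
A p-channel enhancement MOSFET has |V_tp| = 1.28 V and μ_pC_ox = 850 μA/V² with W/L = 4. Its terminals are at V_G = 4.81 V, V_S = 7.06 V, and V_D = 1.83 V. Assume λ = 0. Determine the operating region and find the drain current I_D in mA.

V_SG = V_S − V_G = 7.06 − 4.81 = 2.25 V; V_SD = V_S − V_D = 7.06 − 1.83 = 5.23 V.
k_p = μ_pC_ox · (W/L) = 3.4 mA/V².
V_ov = V_SG − |V_tp| = 2.25 − 1.28 = 0.97 V.
Since V_SD = 5.23 V ≥ V_ov = 0.97 V, the device is in saturation.
I_D = ½ k_p V_ov² = 0.5 × 3.4 × 0.97² = 1.6 mA.

Saturation; I_D = 1.60 mA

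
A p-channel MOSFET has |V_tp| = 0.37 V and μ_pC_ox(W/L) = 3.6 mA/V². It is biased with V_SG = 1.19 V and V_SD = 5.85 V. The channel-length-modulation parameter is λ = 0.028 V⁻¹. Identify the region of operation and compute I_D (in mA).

V_ov = V_SG − |V_tp| = 1.19 − 0.37 = 0.82 V.
Since V_SD = 5.85 V ≥ V_ov = 0.82 V, the device is in saturation.
I_D = ½ k_p V_ov² (1 + λ V_SD) = 0.5 × 3.6 × 0.82² × (1 + 0.028 × 5.85) = 1.41 mA.

Saturation; I_D = 1.41 mA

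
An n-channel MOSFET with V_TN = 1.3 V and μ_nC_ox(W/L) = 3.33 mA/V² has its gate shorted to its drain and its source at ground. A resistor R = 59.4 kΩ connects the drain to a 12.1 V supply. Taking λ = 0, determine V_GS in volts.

V_GS = 1.63 V

With gate tied to drain, V_GS = V_DS ≥ V_GS − V_TN, so the device is in saturation.
KCL at the drain: ½ k_n (V_GS − V_TN)² = (V_DD − V_GS)/R.
Let x = V_GS − 1.3. Then 98.9 x² + x − 10.8 = 0, giving x = 0.325 V (positive root), so V_GS = 1.63 V.
I_D = (V_DD − V_GS)/R = (12.1 − 1.63) / 59.4 = 0.176 mA.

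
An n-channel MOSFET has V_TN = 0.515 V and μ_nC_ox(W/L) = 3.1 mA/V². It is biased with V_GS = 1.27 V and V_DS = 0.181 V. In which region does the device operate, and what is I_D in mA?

Triode; I_D = 0.373 mA

V_ov = V_GS − V_TN = 1.27 − 0.515 = 0.755 V.
Since V_DS = 0.181 V < V_ov = 0.755 V, the device is in the triode region.
I_D = k_n [V_ov · V_DS − ½ V_DS²] = 3.1 × [0.755 × 0.181 − 0.5 × 0.181²] = 0.373 mA.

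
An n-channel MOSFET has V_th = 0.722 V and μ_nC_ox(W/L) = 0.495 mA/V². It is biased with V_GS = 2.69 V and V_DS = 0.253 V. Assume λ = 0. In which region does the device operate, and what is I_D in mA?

V_ov = V_GS − V_th = 2.69 − 0.722 = 1.97 V.
Since V_DS = 0.253 V < V_ov = 1.97 V, the device is in the triode region.
I_D = k_n [V_ov · V_DS − ½ V_DS²] = 0.495 × [1.97 × 0.253 − 0.5 × 0.253²] = 0.231 mA.

Triode; I_D = 0.231 mA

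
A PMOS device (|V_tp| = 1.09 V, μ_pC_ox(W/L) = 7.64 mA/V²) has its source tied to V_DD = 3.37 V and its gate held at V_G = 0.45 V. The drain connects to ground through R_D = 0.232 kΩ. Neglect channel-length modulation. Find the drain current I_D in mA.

V_SG = V_DD − V_G = 3.37 − 0.45 = 2.92 V, so V_ov = 2.92 − 1.09 = 1.83 V.
Assume saturation: I_D = ½ k_p V_ov² = 0.5 × 7.64 × 1.83² = 12.8 mA, giving V_SD = V_DD − I_D R_D = 3.37 − 12.8 × 0.232 = 0.402 V.
But 0.402 V < V_ov = 1.83 V, so the device is actually in triode.
In triode I_D = k_p[V_ov V_SD − ½ V_SD²] and I_D = (V_DD − V_SD)/R_D. Equating: 0.886 V_SD² − 4.244 V_SD + 3.37 = 0, giving V_SD = 1.01 V (the root below V_ov).
I_D = (3.37 − 1.01) / 0.232 = 10.2 mA.

I_D = 10.2 mA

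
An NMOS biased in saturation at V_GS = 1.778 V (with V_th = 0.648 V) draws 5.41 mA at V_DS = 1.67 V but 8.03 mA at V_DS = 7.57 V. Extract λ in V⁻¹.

λ = 0.0951 V⁻¹

With V_GS fixed, I_D ∝ (1 + λ V_DS) in saturation, so I_D2/I_D1 = (1 + λ V_DS2)/(1 + λ V_DS1).
8.03/5.41 = 1.484 = (1 + 7.57 λ)/(1 + 1.67 λ).
Solving: λ (I_D1 V_DS2 − I_D2 V_DS1) = I_D2 − I_D1, so λ = (8.03 − 5.41) / (5.41 × 7.57 − 8.03 × 1.67) = 2.62 / 27.5 = 0.0951 V⁻¹.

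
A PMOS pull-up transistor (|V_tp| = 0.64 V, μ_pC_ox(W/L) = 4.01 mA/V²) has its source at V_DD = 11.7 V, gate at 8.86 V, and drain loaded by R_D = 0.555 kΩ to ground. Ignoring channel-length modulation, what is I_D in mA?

V_SG = V_DD − V_G = 11.7 − 8.86 = 2.84 V, so V_ov = 2.84 − 0.64 = 2.2 V.
Assume saturation: I_D = ½ k_p V_ov² = 0.5 × 4.01 × 2.2² = 9.7 mA, giving V_SD = V_DD − I_D R_D = 11.7 − 9.7 × 0.555 = 6.31 V.
V_SD = 6.31 V ≥ V_ov = 2.2 V, confirming saturation.

I_D = 9.70 mA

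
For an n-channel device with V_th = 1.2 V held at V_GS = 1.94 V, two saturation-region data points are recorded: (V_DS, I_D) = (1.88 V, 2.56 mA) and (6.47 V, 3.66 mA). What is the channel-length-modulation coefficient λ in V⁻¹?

λ = 0.114 V⁻¹

With V_GS fixed, I_D ∝ (1 + λ V_DS) in saturation, so I_D2/I_D1 = (1 + λ V_DS2)/(1 + λ V_DS1).
3.66/2.56 = 1.43 = (1 + 6.47 λ)/(1 + 1.88 λ).
Solving: λ (I_D1 V_DS2 − I_D2 V_DS1) = I_D2 − I_D1, so λ = (3.66 − 2.56) / (2.56 × 6.47 − 3.66 × 1.88) = 1.1 / 9.68 = 0.114 V⁻¹.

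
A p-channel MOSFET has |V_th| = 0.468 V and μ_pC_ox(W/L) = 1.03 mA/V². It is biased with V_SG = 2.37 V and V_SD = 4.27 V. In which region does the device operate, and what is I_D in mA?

Saturation; I_D = 1.86 mA

V_ov = V_SG − |V_th| = 2.37 − 0.468 = 1.9 V.
Since V_SD = 4.27 V ≥ V_ov = 1.9 V, the device is in saturation.
I_D = ½ k_p V_ov² = 0.5 × 1.03 × 1.9² = 1.86 mA.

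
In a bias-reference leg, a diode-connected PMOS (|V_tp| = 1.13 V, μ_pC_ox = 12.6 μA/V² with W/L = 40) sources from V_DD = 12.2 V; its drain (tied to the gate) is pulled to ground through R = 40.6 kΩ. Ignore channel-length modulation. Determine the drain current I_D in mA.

I_D = 0.248 mA

With gate tied to drain, V_SG = V_SD ≥ V_SG − |V_tp|, so the device is in saturation.
k_p = μ_pC_ox · (W/L) = 0.504 mA/V².
KCL at the drain: ½ k_p (V_SG − |V_tp|)² = (V_DD − V_SG)/R.
Let x = V_SG − 1.13. Then 10.2 x² + x − 11.07 = 0, giving x = 0.992 V (positive root), so V_SG = 2.12 V.
I_D = (V_DD − V_SG)/R = (12.2 − 2.12) / 40.6 = 0.248 mA.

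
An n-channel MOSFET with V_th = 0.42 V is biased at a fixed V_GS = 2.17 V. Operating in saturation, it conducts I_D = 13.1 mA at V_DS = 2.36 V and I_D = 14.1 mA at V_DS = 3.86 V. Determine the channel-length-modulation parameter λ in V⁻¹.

λ = 0.0578 V⁻¹

With V_GS fixed, I_D ∝ (1 + λ V_DS) in saturation, so I_D2/I_D1 = (1 + λ V_DS2)/(1 + λ V_DS1).
14.1/13.1 = 1.076 = (1 + 3.86 λ)/(1 + 2.36 λ).
Solving: λ (I_D1 V_DS2 − I_D2 V_DS1) = I_D2 − I_D1, so λ = (14.1 − 13.1) / (13.1 × 3.86 − 14.1 × 2.36) = 1 / 17.3 = 0.0578 V⁻¹.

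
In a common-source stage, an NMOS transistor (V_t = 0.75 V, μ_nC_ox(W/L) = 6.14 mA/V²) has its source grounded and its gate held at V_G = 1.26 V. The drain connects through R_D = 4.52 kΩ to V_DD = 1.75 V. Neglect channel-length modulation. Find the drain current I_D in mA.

V_GS = V_G = 1.26 V, so V_ov = 1.26 − 0.75 = 0.51 V.
Assume saturation: I_D = ½ k_n V_ov² = 0.5 × 6.14 × 0.51² = 0.799 mA, giving V_DS = V_DD − I_D R_D = 1.75 − 0.799 × 4.52 = -1.86 V.
But -1.86 V < V_ov = 0.51 V, so the device is actually in triode.
In triode I_D = k_n[V_ov V_DS − ½ V_DS²] and I_D = (V_DD − V_DS)/R_D. Equating: 13.9 V_DS² − 15.15 V_DS + 1.75 = 0, giving V_DS = 0.131 V (the root below V_ov).
I_D = (1.75 − 0.131) / 4.52 = 0.358 mA.

I_D = 0.358 mA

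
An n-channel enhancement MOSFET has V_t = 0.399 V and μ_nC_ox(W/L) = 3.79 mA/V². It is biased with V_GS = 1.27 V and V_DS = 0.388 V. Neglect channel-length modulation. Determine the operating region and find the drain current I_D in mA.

Triode; I_D = 0.996 mA

V_ov = V_GS − V_t = 1.27 − 0.399 = 0.871 V.
Since V_DS = 0.388 V < V_ov = 0.871 V, the device is in the triode region.
I_D = k_n [V_ov · V_DS − ½ V_DS²] = 3.79 × [0.871 × 0.388 − 0.5 × 0.388²] = 0.996 mA.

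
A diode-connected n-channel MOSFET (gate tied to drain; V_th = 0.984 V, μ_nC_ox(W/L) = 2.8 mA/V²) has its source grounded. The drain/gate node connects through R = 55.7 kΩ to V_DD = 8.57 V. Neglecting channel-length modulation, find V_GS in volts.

V_GS = 1.29 V

With gate tied to drain, V_GS = V_DS ≥ V_GS − V_th, so the device is in saturation.
KCL at the drain: ½ k_n (V_GS − V_th)² = (V_DD − V_GS)/R.
Let x = V_GS − 0.984. Then 78 x² + x − 7.586 = 0, giving x = 0.306 V (positive root), so V_GS = 1.29 V.
I_D = (V_DD − V_GS)/R = (8.57 − 1.29) / 55.7 = 0.131 mA.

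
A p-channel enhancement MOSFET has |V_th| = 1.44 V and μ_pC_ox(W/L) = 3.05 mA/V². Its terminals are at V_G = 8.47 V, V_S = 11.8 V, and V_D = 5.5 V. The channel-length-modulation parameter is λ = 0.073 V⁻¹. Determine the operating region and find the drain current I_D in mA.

V_SG = V_S − V_G = 11.8 − 8.47 = 3.33 V; V_SD = V_S − V_D = 11.8 − 5.5 = 6.3 V.
V_ov = V_SG − |V_th| = 3.33 − 1.44 = 1.89 V.
Since V_SD = 6.3 V ≥ V_ov = 1.89 V, the device is in saturation.
I_D = ½ k_p V_ov² (1 + λ V_SD) = 0.5 × 3.05 × 1.89² × (1 + 0.073 × 6.3) = 7.95 mA.

Saturation; I_D = 7.95 mA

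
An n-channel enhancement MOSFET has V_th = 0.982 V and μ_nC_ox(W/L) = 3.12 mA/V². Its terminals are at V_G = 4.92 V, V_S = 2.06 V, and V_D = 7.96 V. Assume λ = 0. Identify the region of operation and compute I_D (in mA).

V_GS = V_G − V_S = 4.92 − 2.06 = 2.86 V; V_DS = V_D − V_S = 7.96 − 2.06 = 5.9 V.
V_ov = V_GS − V_th = 2.86 − 0.982 = 1.88 V.
Since V_DS = 5.9 V ≥ V_ov = 1.88 V, the device is in saturation.
I_D = ½ k_n V_ov² = 0.5 × 3.12 × 1.88² = 5.5 mA.

Saturation; I_D = 5.50 mA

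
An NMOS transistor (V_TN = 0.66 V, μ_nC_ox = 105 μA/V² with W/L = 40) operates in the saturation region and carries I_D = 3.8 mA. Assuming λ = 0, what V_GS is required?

V_GS = 2.01 V

k_n = μ_nC_ox · (W/L) = 4.2 mA/V².
In saturation I_D = ½ k_n (V_GS − V_TN)², so V_GS − V_TN = √(2 I_D / k_n) = √(2 × 3.8 / 4.2) = 1.35 V.
V_GS = 0.66 + 1.35 = 2.01 V.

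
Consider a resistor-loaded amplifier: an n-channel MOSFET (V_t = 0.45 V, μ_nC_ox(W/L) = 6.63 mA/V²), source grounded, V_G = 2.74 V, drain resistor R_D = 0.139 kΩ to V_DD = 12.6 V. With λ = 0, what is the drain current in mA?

I_D = 17.4 mA

V_GS = V_G = 2.74 V, so V_ov = 2.74 − 0.45 = 2.29 V.
Assume saturation: I_D = ½ k_n V_ov² = 0.5 × 6.63 × 2.29² = 17.4 mA, giving V_DS = V_DD − I_D R_D = 12.6 − 17.4 × 0.139 = 10.2 V.
V_DS = 10.2 V ≥ V_ov = 2.29 V, confirming saturation.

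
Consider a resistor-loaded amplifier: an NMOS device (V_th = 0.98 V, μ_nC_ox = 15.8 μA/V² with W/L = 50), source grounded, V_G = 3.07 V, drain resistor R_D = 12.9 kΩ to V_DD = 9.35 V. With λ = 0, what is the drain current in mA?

V_GS = V_G = 3.07 V, so V_ov = 3.07 − 0.98 = 2.09 V.
k_n = μ_nC_ox · (W/L) = 0.79 mA/V².
Assume saturation: I_D = ½ k_n V_ov² = 0.5 × 0.79 × 2.09² = 1.73 mA, giving V_DS = V_DD − I_D R_D = 9.35 − 1.73 × 12.9 = -12.9 V.
But -12.9 V < V_ov = 2.09 V, so the device is actually in triode.
In triode I_D = k_n[V_ov V_DS − ½ V_DS²] and I_D = (V_DD − V_DS)/R_D. Equating: 5.1 V_DS² − 22.3 V_DS + 9.35 = 0, giving V_DS = 0.47 V (the root below V_ov).
I_D = (9.35 − 0.47) / 12.9 = 0.688 mA.

I_D = 0.688 mA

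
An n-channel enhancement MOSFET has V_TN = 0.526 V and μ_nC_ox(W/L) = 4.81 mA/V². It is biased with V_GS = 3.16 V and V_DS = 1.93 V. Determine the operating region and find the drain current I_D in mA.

Triode; I_D = 15.5 mA

V_ov = V_GS − V_TN = 3.16 − 0.526 = 2.63 V.
Since V_DS = 1.93 V < V_ov = 2.63 V, the device is in the triode region.
I_D = k_n [V_ov · V_DS − ½ V_DS²] = 4.81 × [2.63 × 1.93 − 0.5 × 1.93²] = 15.5 mA.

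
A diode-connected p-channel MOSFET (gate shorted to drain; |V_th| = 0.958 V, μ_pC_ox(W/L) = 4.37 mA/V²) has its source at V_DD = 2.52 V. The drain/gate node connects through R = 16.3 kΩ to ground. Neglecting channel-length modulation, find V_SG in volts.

V_SG = 1.15 V

With gate tied to drain, V_SG = V_SD ≥ V_SG − |V_th|, so the device is in saturation.
KCL at the drain: ½ k_p (V_SG − |V_th|)² = (V_DD − V_SG)/R.
Let x = V_SG − 0.958. Then 35.6 x² + x − 1.562 = 0, giving x = 0.196 V (positive root), so V_SG = 1.15 V.
I_D = (V_DD − V_SG)/R = (2.52 − 1.15) / 16.3 = 0.0838 mA.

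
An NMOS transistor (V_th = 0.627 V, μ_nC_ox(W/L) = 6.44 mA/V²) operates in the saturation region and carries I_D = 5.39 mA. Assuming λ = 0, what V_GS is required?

In saturation I_D = ½ k_n (V_GS − V_th)², so V_GS − V_th = √(2 I_D / k_n) = √(2 × 5.39 / 6.44) = 1.29 V.
V_GS = 0.627 + 1.29 = 1.92 V.

V_GS = 1.92 V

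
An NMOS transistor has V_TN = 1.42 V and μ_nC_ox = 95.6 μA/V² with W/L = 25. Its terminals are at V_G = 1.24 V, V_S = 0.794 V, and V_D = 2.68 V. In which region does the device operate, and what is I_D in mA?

V_GS = V_G − V_S = 1.24 − 0.794 = 0.446 V; V_DS = V_D − V_S = 2.68 − 0.794 = 1.89 V.
V_GS = 0.446 V < V_TN = 1.42 V, so the transistor is in cutoff.

Cutoff; I_D = 0 mA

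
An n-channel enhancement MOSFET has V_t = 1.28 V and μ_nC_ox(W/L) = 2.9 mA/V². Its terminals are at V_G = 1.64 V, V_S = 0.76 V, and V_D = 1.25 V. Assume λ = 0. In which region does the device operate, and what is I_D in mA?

Cutoff; I_D = 0 mA

V_GS = V_G − V_S = 1.64 − 0.76 = 0.88 V; V_DS = V_D − V_S = 1.25 − 0.76 = 0.49 V.
V_GS = 0.88 V < V_t = 1.28 V, so the transistor is in cutoff.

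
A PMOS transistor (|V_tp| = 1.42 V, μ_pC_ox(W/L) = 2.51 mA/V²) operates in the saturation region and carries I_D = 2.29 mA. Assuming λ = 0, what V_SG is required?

V_SG = 2.77 V

In saturation I_D = ½ k_p (V_SG − |V_tp|)², so V_SG − |V_tp| = √(2 I_D / k_p) = √(2 × 2.29 / 2.51) = 1.35 V.
V_SG = 1.42 + 1.35 = 2.77 V.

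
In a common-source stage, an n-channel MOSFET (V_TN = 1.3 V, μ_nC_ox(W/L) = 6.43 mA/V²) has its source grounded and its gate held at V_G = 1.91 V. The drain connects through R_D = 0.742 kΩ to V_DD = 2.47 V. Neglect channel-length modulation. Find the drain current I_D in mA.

I_D = 1.20 mA

V_GS = V_G = 1.91 V, so V_ov = 1.91 − 1.3 = 0.61 V.
Assume saturation: I_D = ½ k_n V_ov² = 0.5 × 6.43 × 0.61² = 1.2 mA, giving V_DS = V_DD − I_D R_D = 2.47 − 1.2 × 0.742 = 1.58 V.
V_DS = 1.58 V ≥ V_ov = 0.61 V, confirming saturation.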